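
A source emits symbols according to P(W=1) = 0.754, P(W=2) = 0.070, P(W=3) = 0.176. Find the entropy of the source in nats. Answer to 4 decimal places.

H(W) = −Σ p·ln p.
  −(0.754)·ln(0.754) = 0.21290
  −(0.070)·ln(0.070) = 0.18615
  −(0.176)·ln(0.176) = 0.30576
Sum: 0.21290 + 0.18615 + 0.30576 = 0.7048 nats.

0.7048 nats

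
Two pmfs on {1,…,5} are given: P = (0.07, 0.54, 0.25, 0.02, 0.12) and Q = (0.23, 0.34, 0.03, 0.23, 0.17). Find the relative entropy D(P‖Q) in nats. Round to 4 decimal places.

D(P‖Q) = Σ p·ln(p/q).
  0.07·ln(0.07/0.23) = -0.08327
  0.54·ln(0.54/0.34) = 0.24982
  0.25·ln(0.25/0.03) = 0.53007
  0.02·ln(0.02/0.23) = -0.04885
  0.12·ln(0.12/0.17) = -0.04180
D(P‖Q) = 0.6060 nats.

0.6060 nats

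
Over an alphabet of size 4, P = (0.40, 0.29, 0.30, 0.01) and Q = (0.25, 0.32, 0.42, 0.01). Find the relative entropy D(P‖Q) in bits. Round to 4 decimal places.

0.0844 bits

D(P‖Q) = Σ p·log₂(p/q).
  0.40·log₂(0.40/0.25) = 0.27123
  0.29·log₂(0.29/0.32) = -0.04119
  0.30·log₂(0.30/0.42) = -0.14563
  0.01·log₂(0.01/0.01) = 0.00000
D(P‖Q) = 0.0844 bits.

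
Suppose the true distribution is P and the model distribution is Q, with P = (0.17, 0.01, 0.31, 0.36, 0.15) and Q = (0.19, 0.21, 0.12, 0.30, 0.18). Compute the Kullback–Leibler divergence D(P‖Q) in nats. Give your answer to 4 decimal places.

0.2831 nats

D(P‖Q) = Σ p·ln(p/q).
  0.17·ln(0.17/0.19) = -0.01891
  0.01·ln(0.01/0.21) = -0.03045
  0.31·ln(0.31/0.12) = 0.29421
  0.36·ln(0.36/0.30) = 0.06564
  0.15·ln(0.15/0.18) = -0.02735
D(P‖Q) = 0.2831 nats.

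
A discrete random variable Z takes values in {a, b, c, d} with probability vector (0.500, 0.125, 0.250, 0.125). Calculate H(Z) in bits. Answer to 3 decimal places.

1.750 bits

H(Z) = −Σ p·log₂ p.
  −(0.500)·log₂(0.500) = 0.5000
  −(0.125)·log₂(0.125) = 0.3750
  −(0.250)·log₂(0.250) = 0.5000
  −(0.125)·log₂(0.125) = 0.3750
Sum: 0.5000 + 0.3750 + 0.5000 + 0.3750 = 1.750 bits.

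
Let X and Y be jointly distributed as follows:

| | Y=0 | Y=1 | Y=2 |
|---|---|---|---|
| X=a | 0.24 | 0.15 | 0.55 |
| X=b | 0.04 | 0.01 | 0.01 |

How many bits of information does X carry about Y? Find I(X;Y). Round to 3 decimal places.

Marginals: p(X) = (0.9400, 0.0600), p(Y) = (0.2800, 0.1600, 0.5600).
I(X;Y) = H(X) + H(Y) − H(X,Y).
H(X) = 0.3274, H(Y) = 1.4057, H(X,Y) = 1.6977.
I(X;Y) = 0.3274 + 1.4057 − 1.6977 = 0.035 bits.

0.035 bits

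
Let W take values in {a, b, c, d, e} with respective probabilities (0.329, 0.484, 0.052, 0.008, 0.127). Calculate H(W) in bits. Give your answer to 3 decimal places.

1.690 bits

H(W) = −Σ p·log₂ p.
  −(0.329)·log₂(0.329) = 0.5277
  −(0.484)·log₂(0.484) = 0.5067
  −(0.052)·log₂(0.052) = 0.2218
  −(0.008)·log₂(0.008) = 0.0557
  −(0.127)·log₂(0.127) = 0.3781
Sum: 0.5277 + 0.5067 + 0.2218 + 0.0557 + 0.3781 = 1.690 bits.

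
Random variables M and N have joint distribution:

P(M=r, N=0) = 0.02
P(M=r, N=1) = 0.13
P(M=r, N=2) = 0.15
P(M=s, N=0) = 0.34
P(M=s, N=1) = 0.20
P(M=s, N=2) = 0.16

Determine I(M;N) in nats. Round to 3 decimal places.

Marginals: p(M) = (0.3000, 0.7000), p(N) = (0.3600, 0.3300, 0.3100).
I(M;N) = Σ p(x,y)·ln[p(x,y)/(p(x)p(y))].
  (r,0): 0.02·ln(0.1852) = -0.0337
  (r,1): 0.13·ln(1.3131) = 0.0354
  (r,2): 0.15·ln(1.6129) = 0.0717
  (s,0): 0.34·ln(1.3492) = 0.1018
  (s,1): 0.20·ln(0.8658) = -0.0288
  (s,2): 0.16·ln(0.7373) = -0.0488
Sum = 0.098 nats.

0.098 nats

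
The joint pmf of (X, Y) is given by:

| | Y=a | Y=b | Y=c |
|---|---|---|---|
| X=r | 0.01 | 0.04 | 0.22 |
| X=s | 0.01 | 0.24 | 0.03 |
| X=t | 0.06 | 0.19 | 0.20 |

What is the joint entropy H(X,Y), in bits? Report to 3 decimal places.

2.608 bits

H(X,Y) = −Σ p(x,y)·log₂ p(x,y) over all 9 cells.
  cell (r,a): −0.01·log₂0.01 = 0.0664
  cell (r,b): −0.04·log₂0.04 = 0.1858
  cell (r,c): −0.22·log₂0.22 = 0.4806
  cell (s,a): −0.01·log₂0.01 = 0.0664
  cell (s,b): −0.24·log₂0.24 = 0.4941
  cell (s,c): −0.03·log₂0.03 = 0.1518
  cell (t,a): −0.06·log₂0.06 = 0.2435
  cell (t,b): −0.19·log₂0.19 = 0.4552
  cell (t,c): −0.20·log₂0.20 = 0.4644
Sum = 2.608 bits.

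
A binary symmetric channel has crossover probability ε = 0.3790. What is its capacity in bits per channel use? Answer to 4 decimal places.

Binary symmetric channel: C = 1 − h₂(ε) where h₂ is the binary entropy function.
h₂(0.3790) = −0.3790·log₂0.3790 − 0.6210·log₂0.6210 = 0.9573.
C = 1 − 0.9573 = 0.0427 bits per channel use.

0.0427 bits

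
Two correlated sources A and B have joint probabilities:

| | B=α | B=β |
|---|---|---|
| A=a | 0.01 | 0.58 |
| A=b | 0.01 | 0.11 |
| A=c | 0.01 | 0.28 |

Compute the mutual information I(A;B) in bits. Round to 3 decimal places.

Marginals: p(A) = (0.5900, 0.1200, 0.2900), p(B) = (0.0300, 0.9700).
I(A;B) = Σ p(x,y)·log₂[p(x,y)/(p(x)p(y))].
  (a,α): 0.01·log₂(0.5650) = -0.0082
  (a,β): 0.58·log₂(1.0135) = 0.0112
  (b,α): 0.01·log₂(2.7778) = 0.0147
  (b,β): 0.11·log₂(0.9450) = -0.0090
  (c,α): 0.01·log₂(1.1494) = 0.0020
  (c,β): 0.28·log₂(0.9954) = -0.0019
Sum = 0.009 bits.

0.009 bits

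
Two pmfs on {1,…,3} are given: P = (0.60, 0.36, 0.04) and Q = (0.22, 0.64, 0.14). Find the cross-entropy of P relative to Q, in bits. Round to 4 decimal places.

1.6559 bits

H(P,Q) = −Σ p·log₂ q.
  −0.60·log₂(0.22) = 1.31065
  −0.36·log₂(0.64) = 0.23179
  −0.04·log₂(0.14) = 0.11346
H(P,Q) = 1.6559 bits.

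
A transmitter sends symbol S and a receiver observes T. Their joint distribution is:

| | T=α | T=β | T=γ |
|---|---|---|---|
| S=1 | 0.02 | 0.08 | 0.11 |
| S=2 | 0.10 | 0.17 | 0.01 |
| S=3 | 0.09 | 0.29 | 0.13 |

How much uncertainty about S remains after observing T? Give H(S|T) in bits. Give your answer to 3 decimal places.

Marginals: p(S) = (0.2100, 0.2800, 0.5100), p(T) = (0.2100, 0.5400, 0.2500).
H(S|T) = Σ p(T) · H(S|T=·).
  T=α: p=0.2100, H(S|T=α) = 1.3567
  T=β: p=0.5400, H(S|T=β) = 1.4147
  T=γ: p=0.2500, H(S|T=γ) = 1.1975
Weighted sum = 1.348 bits.

1.348 bits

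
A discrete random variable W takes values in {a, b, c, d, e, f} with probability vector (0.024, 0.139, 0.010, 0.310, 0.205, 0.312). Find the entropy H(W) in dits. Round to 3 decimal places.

0.635 dits

H(W) = −Σ p·log₁₀ p.
  −(0.024)·log₁₀(0.024) = 0.0389
  −(0.139)·log₁₀(0.139) = 0.1191
  −(0.010)·log₁₀(0.010) = 0.0200
  −(0.310)·log₁₀(0.310) = 0.1577
  −(0.205)·log₁₀(0.205) = 0.1411
  −(0.312)·log₁₀(0.312) = 0.1578
Sum: 0.0389 + 0.1191 + 0.0200 + 0.1577 + 0.1411 + 0.1578 = 0.635 dits.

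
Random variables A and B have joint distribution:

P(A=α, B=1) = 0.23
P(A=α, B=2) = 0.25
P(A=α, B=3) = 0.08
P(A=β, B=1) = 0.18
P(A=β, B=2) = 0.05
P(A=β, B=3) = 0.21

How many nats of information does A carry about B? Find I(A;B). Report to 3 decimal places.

Marginals: p(A) = (0.5600, 0.4400), p(B) = (0.4100, 0.3000, 0.2900).
I(A;B) = Σ p(x,y)·ln[p(x,y)/(p(x)p(y))].
  (α,1): 0.23·ln(1.0017) = 0.0004
  (α,2): 0.25·ln(1.4881) = 0.0994
  (α,3): 0.08·ln(0.4926) = -0.0566
  (β,1): 0.18·ln(0.9978) = -0.0004
  (β,2): 0.05·ln(0.3788) = -0.0485
  (β,3): 0.21·ln(1.6458) = 0.1046
Sum = 0.099 nats.

0.099 nats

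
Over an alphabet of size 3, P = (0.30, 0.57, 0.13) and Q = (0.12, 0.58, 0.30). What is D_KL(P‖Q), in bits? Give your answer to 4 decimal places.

D(P‖Q) = Σ p·log₂(p/q).
  0.30·log₂(0.30/0.12) = 0.39658
  0.57·log₂(0.57/0.58) = -0.01430
  0.13·log₂(0.13/0.30) = -0.15684
D(P‖Q) = 0.2254 bits.

0.2254 bits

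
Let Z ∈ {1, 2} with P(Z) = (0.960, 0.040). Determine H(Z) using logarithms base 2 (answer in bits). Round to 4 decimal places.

0.2423 bits

H(Z) = −Σ p·log₂ p.
  −(0.960)·log₂(0.960) = 0.05654
  −(0.040)·log₂(0.040) = 0.18575
Sum: 0.05654 + 0.18575 = 0.2423 bits.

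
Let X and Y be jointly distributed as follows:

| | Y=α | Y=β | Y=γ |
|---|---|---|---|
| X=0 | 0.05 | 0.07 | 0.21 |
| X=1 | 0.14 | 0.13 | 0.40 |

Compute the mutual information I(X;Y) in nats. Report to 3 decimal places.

Marginals: p(X) = (0.3300, 0.6700), p(Y) = (0.1900, 0.2000, 0.6100).
I(X;Y) = H(X) + H(Y) − H(X,Y).
H(X) = 0.6342, H(Y) = 0.9389, H(X,Y) = 1.5707.
I(X;Y) = 0.6342 + 0.9389 − 1.5707 = 0.002 nats.

0.002 nats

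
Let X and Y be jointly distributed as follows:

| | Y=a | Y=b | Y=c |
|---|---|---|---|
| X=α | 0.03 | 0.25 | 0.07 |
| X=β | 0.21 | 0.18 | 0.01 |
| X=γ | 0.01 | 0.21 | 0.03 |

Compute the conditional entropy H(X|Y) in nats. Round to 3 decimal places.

0.924 nats

Chain rule: H(X|Y) = H(X,Y) − H(Y).
Marginals: p(X) = (0.3500, 0.4000, 0.2500), p(Y) = (0.2500, 0.6400, 0.1100).
H(X,Y) = 1.7994 nats; H(Y) = 0.8750 nats.
H(X|Y) = 1.7994 − 0.8750 = 0.924 nats.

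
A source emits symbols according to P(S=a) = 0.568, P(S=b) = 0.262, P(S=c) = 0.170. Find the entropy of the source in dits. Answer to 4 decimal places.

H(S) = −Σ p·log₁₀ p.
  −(0.568)·log₁₀(0.568) = 0.13953
  −(0.262)·log₁₀(0.262) = 0.15241
  −(0.170)·log₁₀(0.170) = 0.13082
Sum: 0.13953 + 0.15241 + 0.13082 = 0.4228 dits.

0.4228 dits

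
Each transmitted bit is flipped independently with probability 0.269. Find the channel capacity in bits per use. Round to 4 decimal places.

0.1600 bits

Binary symmetric channel: C = 1 − h₂(ε) where h₂ is the binary entropy function.
h₂(0.269) = −0.269·log₂0.269 − 0.731·log₂0.731 = 0.8400.
C = 1 − 0.8400 = 0.1600 bits per channel use.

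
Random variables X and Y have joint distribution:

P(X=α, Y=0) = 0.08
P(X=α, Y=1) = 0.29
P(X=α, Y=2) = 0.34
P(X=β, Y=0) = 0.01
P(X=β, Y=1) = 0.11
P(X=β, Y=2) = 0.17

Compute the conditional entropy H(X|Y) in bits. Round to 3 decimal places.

0.853 bits

Chain rule: H(X|Y) = H(X,Y) − H(Y).
Marginals: p(X) = (0.7100, 0.2900), p(Y) = (0.0900, 0.4000, 0.5100).
H(X,Y) = 2.1899 bits; H(Y) = 1.3369 bits.
H(X|Y) = 2.1899 − 1.3369 = 0.853 bits.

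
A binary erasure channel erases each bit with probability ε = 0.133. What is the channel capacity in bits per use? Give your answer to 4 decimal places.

Binary erasure channel: capacity C = 1 − ε.
C = 1 − 0.133 = 0.8670 bits per channel use.

0.8670 bits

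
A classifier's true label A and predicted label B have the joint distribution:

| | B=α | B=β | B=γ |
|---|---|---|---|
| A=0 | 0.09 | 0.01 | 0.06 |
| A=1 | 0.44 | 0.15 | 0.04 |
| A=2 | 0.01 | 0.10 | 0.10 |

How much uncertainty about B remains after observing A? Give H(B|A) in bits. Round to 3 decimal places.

Marginals: p(A) = (0.1600, 0.6300, 0.2100), p(B) = (0.5400, 0.2600, 0.2000).
H(B|A) = Σ p(A) · H(B|A=·).
  A=0: p=0.1600, H(B|A=0) = 1.2476
  A=1: p=0.6300, H(B|A=1) = 1.1071
  A=2: p=0.2100, H(B|A=2) = 1.2286
Weighted sum = 1.155 bits.

1.155 bits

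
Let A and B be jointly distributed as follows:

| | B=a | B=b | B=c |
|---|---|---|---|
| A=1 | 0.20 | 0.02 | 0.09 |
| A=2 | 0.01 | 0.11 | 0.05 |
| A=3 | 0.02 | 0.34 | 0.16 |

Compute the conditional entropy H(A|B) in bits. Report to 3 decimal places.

Chain rule: H(A|B) = H(A,B) − H(B).
Marginals: p(A) = (0.3100, 0.1700, 0.5200), p(B) = (0.2300, 0.4700, 0.3000).
H(A,B) = 2.5878 bits; H(B) = 1.5207 bits.
H(A|B) = 2.5878 − 1.5207 = 1.067 bits.

1.067 bits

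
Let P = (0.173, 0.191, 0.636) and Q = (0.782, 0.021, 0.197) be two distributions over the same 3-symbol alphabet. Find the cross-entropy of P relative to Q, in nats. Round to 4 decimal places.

H(P,Q) = −Σ p·ln q.
  −0.173·ln(0.782) = 0.04254
  −0.191·ln(0.021) = 0.73788
  −0.636·ln(0.197) = 1.03321
H(P,Q) = 1.8136 nats.

1.8136 nats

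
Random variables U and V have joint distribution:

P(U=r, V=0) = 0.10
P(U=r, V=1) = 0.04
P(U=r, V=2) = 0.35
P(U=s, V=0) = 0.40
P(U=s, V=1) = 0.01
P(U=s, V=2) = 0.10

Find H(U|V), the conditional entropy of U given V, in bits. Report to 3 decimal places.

0.741 bits

Marginals: p(U) = (0.4900, 0.5100), p(V) = (0.5000, 0.0500, 0.4500).
H(U|V) = Σ p(V) · H(U|V=·).
  V=0: p=0.5000, H(U|V=0) = 0.7219
  V=1: p=0.0500, H(U|V=1) = 0.7219
  V=2: p=0.4500, H(U|V=2) = 0.7642
Weighted sum = 0.741 bits.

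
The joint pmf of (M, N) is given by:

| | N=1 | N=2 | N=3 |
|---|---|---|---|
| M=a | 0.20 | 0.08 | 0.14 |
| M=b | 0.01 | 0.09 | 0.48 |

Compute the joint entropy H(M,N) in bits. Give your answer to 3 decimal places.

H(M,N) = −Σ p(x,y)·log₂ p(x,y) over all 6 cells.
  cell (a,1): −0.20·log₂0.20 = 0.4644
  cell (a,2): −0.08·log₂0.08 = 0.2915
  cell (a,3): −0.14·log₂0.14 = 0.3971
  cell (b,1): −0.01·log₂0.01 = 0.0664
  cell (b,2): −0.09·log₂0.09 = 0.3127
  cell (b,3): −0.48·log₂0.48 = 0.5083
Sum = 2.040 bits.

2.040 bits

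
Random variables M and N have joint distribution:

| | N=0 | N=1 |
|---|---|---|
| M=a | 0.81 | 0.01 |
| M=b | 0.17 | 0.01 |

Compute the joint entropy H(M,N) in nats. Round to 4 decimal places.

0.5640 nats

H(M,N) = −Σ p(x,y)·ln p(x,y) over all 4 cells.
  cell (a,0): −0.81·ln0.81 = 0.17068
  cell (a,1): −0.01·ln0.01 = 0.04605
  cell (b,0): −0.17·ln0.17 = 0.30123
  cell (b,1): −0.01·ln0.01 = 0.04605
Sum = 0.5640 nats.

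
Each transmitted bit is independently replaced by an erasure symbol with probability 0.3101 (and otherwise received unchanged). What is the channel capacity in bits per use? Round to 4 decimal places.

0.6899 bits

Binary erasure channel: capacity C = 1 − ε.
C = 1 − 0.3101 = 0.6899 bits per channel use.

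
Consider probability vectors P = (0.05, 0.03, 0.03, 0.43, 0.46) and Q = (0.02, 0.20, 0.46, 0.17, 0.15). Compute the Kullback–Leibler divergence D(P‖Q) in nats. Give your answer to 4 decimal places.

0.8215 nats

D(P‖Q) = Σ p·ln(p/q).
  0.05·ln(0.05/0.02) = 0.04581
  0.03·ln(0.03/0.20) = -0.05691
  0.03·ln(0.03/0.46) = -0.08190
  0.43·ln(0.43/0.17) = 0.39903
  0.46·ln(0.46/0.15) = 0.51547
D(P‖Q) = 0.8215 nats.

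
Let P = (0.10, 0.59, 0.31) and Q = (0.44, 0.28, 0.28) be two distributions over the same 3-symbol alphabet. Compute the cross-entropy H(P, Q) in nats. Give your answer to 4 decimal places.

1.2278 nats

H(P,Q) = −Σ p·ln q.
  −0.10·ln(0.44) = 0.08210
  −0.59·ln(0.28) = 0.75105
  −0.31·ln(0.28) = 0.39462
H(P,Q) = 1.2278 nats.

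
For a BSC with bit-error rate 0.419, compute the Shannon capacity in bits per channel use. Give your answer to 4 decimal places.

Binary symmetric channel: C = 1 − h₂(ε) where h₂ is the binary entropy function.
h₂(0.419) = −0.419·log₂0.419 − 0.581·log₂0.581 = 0.9810.
C = 1 − 0.9810 = 0.0190 bits per channel use.

0.0190 bits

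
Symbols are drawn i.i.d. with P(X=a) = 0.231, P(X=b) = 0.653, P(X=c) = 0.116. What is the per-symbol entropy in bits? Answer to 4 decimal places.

1.2503 bits

H(X) = −Σ p·log₂ p.
  −(0.231)·log₂(0.231) = 0.48834
  −(0.653)·log₂(0.653) = 0.40149
  −(0.116)·log₂(0.116) = 0.36051
Sum: 0.48834 + 0.40149 + 0.36051 = 1.2503 bits.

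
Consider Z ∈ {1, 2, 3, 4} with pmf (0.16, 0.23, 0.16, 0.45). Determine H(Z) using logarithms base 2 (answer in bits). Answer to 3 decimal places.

H(Z) = −Σ p·log₂ p.
  −(0.16)·log₂(0.16) = 0.4230
  −(0.23)·log₂(0.23) = 0.4877
  −(0.16)·log₂(0.16) = 0.4230
  −(0.45)·log₂(0.45) = 0.5184
Sum: 0.4230 + 0.4877 + 0.4230 + 0.5184 = 1.852 bits.

1.852 bits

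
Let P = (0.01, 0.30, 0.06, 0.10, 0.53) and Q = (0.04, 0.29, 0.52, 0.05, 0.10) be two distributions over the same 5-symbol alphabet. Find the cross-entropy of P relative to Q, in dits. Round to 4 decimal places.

0.8524 dits

H(P,Q) = −Σ p·log₁₀ q.
  −0.01·log₁₀(0.04) = 0.01398
  −0.30·log₁₀(0.29) = 0.16128
  −0.06·log₁₀(0.52) = 0.01704
  −0.10·log₁₀(0.05) = 0.13010
  −0.53·log₁₀(0.10) = 0.53000
H(P,Q) = 0.8524 dits.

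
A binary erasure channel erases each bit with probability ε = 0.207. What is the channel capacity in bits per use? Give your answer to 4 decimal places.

Binary erasure channel: capacity C = 1 − ε.
C = 1 − 0.207 = 0.7930 bits per channel use.

0.7930 bits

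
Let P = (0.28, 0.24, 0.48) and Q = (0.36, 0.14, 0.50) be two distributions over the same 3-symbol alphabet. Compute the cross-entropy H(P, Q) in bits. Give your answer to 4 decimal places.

H(P,Q) = −Σ p·log₂ q.
  −0.28·log₂(0.36) = 0.41270
  −0.24·log₂(0.14) = 0.68076
  −0.48·log₂(0.50) = 0.48000
H(P,Q) = 1.5735 bits.

1.5735 bits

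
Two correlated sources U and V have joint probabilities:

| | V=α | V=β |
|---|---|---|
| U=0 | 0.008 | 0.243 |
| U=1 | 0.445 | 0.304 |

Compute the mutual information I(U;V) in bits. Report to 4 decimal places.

0.2128 bits

Marginals: p(U) = (0.2510, 0.7490), p(V) = (0.4530, 0.5470).
I(U;V) = H(U) + H(V) − H(U,V).
H(U) = 0.8129, H(V) = 0.9936, H(U,V) = 1.5937.
I(U;V) = 0.8129 + 0.9936 − 1.5937 = 0.2128 bits.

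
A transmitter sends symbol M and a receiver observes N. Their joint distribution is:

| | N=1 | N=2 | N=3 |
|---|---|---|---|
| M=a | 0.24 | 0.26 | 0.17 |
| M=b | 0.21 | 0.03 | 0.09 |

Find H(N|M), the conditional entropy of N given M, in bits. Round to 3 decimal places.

1.456 bits

Chain rule: H(N|M) = H(M,N) − H(M).
Marginals: p(M) = (0.6700, 0.3300), p(N) = (0.4500, 0.2900, 0.2600).
H(M,N) = 2.3713 bits; H(M) = 0.9149 bits.
H(N|M) = 2.3713 − 0.9149 = 1.456 bits.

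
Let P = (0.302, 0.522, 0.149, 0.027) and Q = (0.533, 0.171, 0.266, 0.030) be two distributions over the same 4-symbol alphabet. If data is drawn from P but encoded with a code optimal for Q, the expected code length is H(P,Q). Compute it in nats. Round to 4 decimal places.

H(P,Q) = −Σ p·ln q.
  −0.302·ln(0.533) = 0.19003
  −0.522·ln(0.171) = 0.92190
  −0.149·ln(0.266) = 0.19731
  −0.027·ln(0.030) = 0.09468
H(P,Q) = 1.4039 nats.

1.4039 nats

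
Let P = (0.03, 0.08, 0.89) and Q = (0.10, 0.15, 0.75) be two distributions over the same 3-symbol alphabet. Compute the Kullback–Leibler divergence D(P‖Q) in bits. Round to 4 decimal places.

0.0951 bits

D(P‖Q) = Σ p·log₂(p/q).
  0.03·log₂(0.03/0.10) = -0.05211
  0.08·log₂(0.08/0.15) = -0.07255
  0.89·log₂(0.89/0.75) = 0.21975
D(P‖Q) = 0.0951 bits.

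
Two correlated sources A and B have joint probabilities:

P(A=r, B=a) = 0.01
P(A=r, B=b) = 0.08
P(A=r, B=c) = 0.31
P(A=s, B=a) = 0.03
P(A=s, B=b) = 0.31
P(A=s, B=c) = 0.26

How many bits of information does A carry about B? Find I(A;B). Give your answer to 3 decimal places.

Marginals: p(A) = (0.4000, 0.6000), p(B) = (0.0400, 0.3900, 0.5700).
I(A;B) = Σ p(x,y)·log₂[p(x,y)/(p(x)p(y))].
  (r,a): 0.01·log₂(0.6250) = -0.0068
  (r,b): 0.08·log₂(0.5128) = -0.0771
  (r,c): 0.31·log₂(1.3596) = 0.1374
  (s,a): 0.03·log₂(1.2500) = 0.0097
  (s,b): 0.31·log₂(1.3248) = 0.1258
  (s,c): 0.26·log₂(0.7602) = -0.1028
Sum = 0.086 bits.

0.086 bits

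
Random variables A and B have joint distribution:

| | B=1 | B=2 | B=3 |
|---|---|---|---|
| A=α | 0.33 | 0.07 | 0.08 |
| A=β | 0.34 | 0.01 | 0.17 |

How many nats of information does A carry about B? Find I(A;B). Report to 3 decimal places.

Marginals: p(A) = (0.4800, 0.5200), p(B) = (0.6700, 0.0800, 0.2500).
I(A;B) = H(A) + H(B) − H(A,B).
H(A) = 0.6923, H(B) = 0.8170, H(A,B) = 1.4681.
I(A;B) = 0.6923 + 0.8170 − 1.4681 = 0.041 nats.

0.041 nats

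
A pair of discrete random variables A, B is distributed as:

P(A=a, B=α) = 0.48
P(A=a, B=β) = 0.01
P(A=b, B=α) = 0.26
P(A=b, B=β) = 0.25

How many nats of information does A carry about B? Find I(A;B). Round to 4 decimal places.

0.1708 nats

Marginals: p(A) = (0.4900, 0.5100), p(B) = (0.7400, 0.2600).
I(A;B) = Σ p(x,y)·ln[p(x,y)/(p(x)p(y))].
  (a,α): 0.48·ln(1.3238) = 0.13463
  (a,β): 0.01·ln(0.0785) = -0.02545
  (b,α): 0.26·ln(0.6889) = -0.09688
  (b,β): 0.25·ln(1.8854) = 0.15853
Sum = 0.1708 nats.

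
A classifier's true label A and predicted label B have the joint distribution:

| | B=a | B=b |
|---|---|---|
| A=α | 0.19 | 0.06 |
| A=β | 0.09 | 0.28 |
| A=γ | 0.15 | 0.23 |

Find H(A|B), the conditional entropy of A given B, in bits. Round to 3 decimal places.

1.438 bits

Chain rule: H(A|B) = H(A,B) − H(B).
Marginals: p(A) = (0.2500, 0.3700, 0.3800), p(B) = (0.4300, 0.5700).
H(A,B) = 2.4238 bits; H(B) = 0.9858 bits.
H(A|B) = 2.4238 − 0.9858 = 1.438 bits.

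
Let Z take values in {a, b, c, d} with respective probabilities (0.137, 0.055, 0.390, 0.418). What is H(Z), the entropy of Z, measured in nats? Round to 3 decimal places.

1.164 nats

H(Z) = −Σ p·ln p.
  −(0.137)·ln(0.137) = 0.2723
  −(0.055)·ln(0.055) = 0.1595
  −(0.390)·ln(0.390) = 0.3672
  −(0.418)·ln(0.418) = 0.3646
Sum: 0.2723 + 0.1595 + 0.3672 + 0.3646 = 1.164 nats.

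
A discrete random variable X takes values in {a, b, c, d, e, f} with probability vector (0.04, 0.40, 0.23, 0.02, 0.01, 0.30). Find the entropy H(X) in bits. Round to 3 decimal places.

H(X) = −Σ p·log₂ p.
  −(0.04)·log₂(0.04) = 0.1858
  −(0.40)·log₂(0.40) = 0.5288
  −(0.23)·log₂(0.23) = 0.4877
  −(0.02)·log₂(0.02) = 0.1129
  −(0.01)·log₂(0.01) = 0.0664
  −(0.30)·log₂(0.30) = 0.5211
Sum: 0.1858 + 0.5288 + 0.4877 + 0.1129 + 0.0664 + 0.5211 = 1.903 bits.

1.903 bits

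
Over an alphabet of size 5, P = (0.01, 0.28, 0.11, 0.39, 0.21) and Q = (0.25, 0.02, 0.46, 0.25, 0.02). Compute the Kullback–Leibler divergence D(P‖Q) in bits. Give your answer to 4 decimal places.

1.7552 bits

D(P‖Q) = Σ p·log₂(p/q).
  0.01·log₂(0.01/0.25) = -0.04644
  0.28·log₂(0.28/0.02) = 1.06606
  0.11·log₂(0.11/0.46) = -0.22705
  0.39·log₂(0.39/0.25) = 0.25020
  0.21·log₂(0.21/0.02) = 0.71239
D(P‖Q) = 1.7552 bits.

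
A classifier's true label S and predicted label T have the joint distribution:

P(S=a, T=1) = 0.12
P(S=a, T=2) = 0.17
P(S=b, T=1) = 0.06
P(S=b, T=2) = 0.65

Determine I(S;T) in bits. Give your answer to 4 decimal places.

0.0996 bits

Marginals: p(S) = (0.2900, 0.7100), p(T) = (0.1800, 0.8200).
I(S;T) = Σ p(x,y)·log₂[p(x,y)/(p(x)p(y))].
  (a,1): 0.12·log₂(2.2989) = 0.14411
  (a,2): 0.17·log₂(0.7149) = -0.08232
  (b,1): 0.06·log₂(0.4695) = -0.06545
  (b,2): 0.65·log₂(1.1165) = 0.10330
Sum = 0.0996 bits.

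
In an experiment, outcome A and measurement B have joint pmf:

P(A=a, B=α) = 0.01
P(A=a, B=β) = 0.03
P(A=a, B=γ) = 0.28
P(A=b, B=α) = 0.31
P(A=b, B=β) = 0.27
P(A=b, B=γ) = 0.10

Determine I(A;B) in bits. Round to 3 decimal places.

0.384 bits

Marginals: p(A) = (0.3200, 0.6800), p(B) = (0.3200, 0.3000, 0.3800).
I(A;B) = H(A) + H(B) − H(A,B).
H(A) = 0.9044, H(B) = 1.5776, H(A,B) = 2.0984.
I(A;B) = 0.9044 + 1.5776 − 2.0984 = 0.384 bits.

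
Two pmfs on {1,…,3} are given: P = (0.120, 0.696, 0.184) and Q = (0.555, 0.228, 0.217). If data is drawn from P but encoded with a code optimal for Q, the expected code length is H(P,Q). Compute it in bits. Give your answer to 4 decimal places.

1.9920 bits

H(P,Q) = −Σ p·log₂ q.
  −0.120·log₂(0.555) = 0.10193
  −0.696·log₂(0.228) = 1.48449
  −0.184·log₂(0.217) = 0.40558
H(P,Q) = 1.9920 bits.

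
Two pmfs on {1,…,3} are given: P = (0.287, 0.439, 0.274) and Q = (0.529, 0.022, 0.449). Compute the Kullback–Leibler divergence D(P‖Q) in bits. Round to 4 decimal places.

1.4475 bits

D(P‖Q) = Σ p·log₂(p/q).
  0.287·log₂(0.287/0.529) = -0.25320
  0.439·log₂(0.439/0.022) = 1.89589
  0.274·log₂(0.274/0.449) = -0.19524
D(P‖Q) = 1.4475 bits.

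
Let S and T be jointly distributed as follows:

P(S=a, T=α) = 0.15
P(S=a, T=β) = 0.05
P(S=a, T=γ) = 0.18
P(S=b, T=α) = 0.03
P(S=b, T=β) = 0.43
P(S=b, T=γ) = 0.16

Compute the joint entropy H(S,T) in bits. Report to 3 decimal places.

H(S,T) = −Σ p(x,y)·log₂ p(x,y) over all 6 cells.
  cell (a,α): −0.15·log₂0.15 = 0.4105
  cell (a,β): −0.05·log₂0.05 = 0.2161
  cell (a,γ): −0.18·log₂0.18 = 0.4453
  cell (b,α): −0.03·log₂0.03 = 0.1518
  cell (b,β): −0.43·log₂0.43 = 0.5236
  cell (b,γ): −0.16·log₂0.16 = 0.4230
Sum = 2.170 bits.

2.170 bits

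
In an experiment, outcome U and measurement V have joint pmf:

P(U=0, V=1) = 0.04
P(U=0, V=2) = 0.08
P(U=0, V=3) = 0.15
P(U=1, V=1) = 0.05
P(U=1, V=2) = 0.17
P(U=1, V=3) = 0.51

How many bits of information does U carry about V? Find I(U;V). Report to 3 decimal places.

0.016 bits

Marginals: p(U) = (0.2700, 0.7300), p(V) = (0.0900, 0.2500, 0.6600).
I(U;V) = H(U) + H(V) − H(U,V).
H(U) = 0.8415, H(V) = 1.2083, H(U,V) = 2.0339.
I(U;V) = 0.8415 + 1.2083 − 2.0339 = 0.016 bits.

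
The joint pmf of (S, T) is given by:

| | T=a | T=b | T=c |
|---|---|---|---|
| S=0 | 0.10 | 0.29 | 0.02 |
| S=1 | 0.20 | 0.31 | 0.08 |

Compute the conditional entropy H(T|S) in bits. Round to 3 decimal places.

Chain rule: H(T|S) = H(S,T) − H(S).
Marginals: p(S) = (0.4100, 0.5900), p(T) = (0.3000, 0.6000, 0.1000).
H(S,T) = 2.2427 bits; H(S) = 0.9765 bits.
H(T|S) = 2.2427 − 0.9765 = 1.266 bits.

1.266 bits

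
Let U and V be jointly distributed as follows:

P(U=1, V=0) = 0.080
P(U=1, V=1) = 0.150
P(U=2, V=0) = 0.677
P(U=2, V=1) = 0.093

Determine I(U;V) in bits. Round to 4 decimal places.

Marginals: p(U) = (0.2300, 0.7700), p(V) = (0.7570, 0.2430).
I(U;V) = Σ p(x,y)·log₂[p(x,y)/(p(x)p(y))].
  (1,0): 0.080·log₂(0.4595) = -0.08975
  (1,1): 0.150·log₂(2.6838) = 0.21365
  (2,0): 0.677·log₂(1.1615) = 0.14619
  (2,1): 0.093·log₂(0.4970) = -0.09380
Sum = 0.1763 bits.

0.1763 bits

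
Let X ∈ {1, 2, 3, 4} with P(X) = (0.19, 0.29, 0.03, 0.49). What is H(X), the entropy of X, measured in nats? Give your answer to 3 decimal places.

1.129 nats

H(X) = −Σ p·ln p.
  −(0.19)·ln(0.19) = 0.3155
  −(0.29)·ln(0.29) = 0.3590
  −(0.03)·ln(0.03) = 0.1052
  −(0.49)·ln(0.49) = 0.3495
Sum: 0.3155 + 0.3590 + 0.1052 + 0.3495 = 1.129 nats.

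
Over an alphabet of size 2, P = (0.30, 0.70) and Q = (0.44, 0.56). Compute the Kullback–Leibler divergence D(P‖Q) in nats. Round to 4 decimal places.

0.0413 nats

D(P‖Q) = Σ p·ln(p/q).
  0.30·ln(0.30/0.44) = -0.11490
  0.70·ln(0.70/0.56) = 0.15620
D(P‖Q) = 0.0413 nats.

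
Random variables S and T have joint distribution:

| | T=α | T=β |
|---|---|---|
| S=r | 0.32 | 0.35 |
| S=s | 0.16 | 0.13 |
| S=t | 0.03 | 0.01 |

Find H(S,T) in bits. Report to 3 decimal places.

H(S,T) = −Σ p(x,y)·log₂ p(x,y) over all 6 cells.
  cell (r,α): −0.32·log₂0.32 = 0.5260
  cell (r,β): −0.35·log₂0.35 = 0.5301
  cell (s,α): −0.16·log₂0.16 = 0.4230
  cell (s,β): −0.13·log₂0.13 = 0.3826
  cell (t,α): −0.03·log₂0.03 = 0.1518
  cell (t,β): −0.01·log₂0.01 = 0.0664
Sum = 2.080 bits.

2.080 bits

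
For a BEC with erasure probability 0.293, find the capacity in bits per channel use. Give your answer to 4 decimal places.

Binary erasure channel: capacity C = 1 − ε.
C = 1 − 0.293 = 0.7070 bits per channel use.

0.7070 bits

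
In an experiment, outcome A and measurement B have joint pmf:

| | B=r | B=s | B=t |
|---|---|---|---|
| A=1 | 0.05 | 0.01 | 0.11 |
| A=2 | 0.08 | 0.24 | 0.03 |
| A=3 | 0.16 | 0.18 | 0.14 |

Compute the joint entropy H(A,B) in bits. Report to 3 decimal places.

2.836 bits

H(A,B) = −Σ p(x,y)·log₂ p(x,y) over all 9 cells.
  cell (1,r): −0.05·log₂0.05 = 0.2161
  cell (1,s): −0.01·log₂0.01 = 0.0664
  cell (1,t): −0.11·log₂0.11 = 0.3503
  cell (2,r): −0.08·log₂0.08 = 0.2915
  cell (2,s): −0.24·log₂0.24 = 0.4941
  cell (2,t): −0.03·log₂0.03 = 0.1518
  cell (3,r): −0.16·log₂0.16 = 0.4230
  cell (3,s): −0.18·log₂0.18 = 0.4453
  cell (3,t): −0.14·log₂0.14 = 0.3971
Sum = 2.836 bits.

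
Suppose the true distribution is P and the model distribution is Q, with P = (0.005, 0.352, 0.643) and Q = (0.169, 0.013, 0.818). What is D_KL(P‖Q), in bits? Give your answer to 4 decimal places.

1.4265 bits

D(P‖Q) = Σ p·log₂(p/q).
  0.005·log₂(0.005/0.169) = -0.02539
  0.352·log₂(0.352/0.013) = 1.67517
  0.643·log₂(0.643/0.818) = -0.22330
D(P‖Q) = 1.4265 bits.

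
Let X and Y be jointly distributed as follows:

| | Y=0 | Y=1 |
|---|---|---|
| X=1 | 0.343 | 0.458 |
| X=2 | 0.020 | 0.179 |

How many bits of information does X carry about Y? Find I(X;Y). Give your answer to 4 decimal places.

Marginals: p(X) = (0.8010, 0.1990), p(Y) = (0.3630, 0.6370).
I(X;Y) = H(X) + H(Y) − H(X,Y).
H(X) = 0.7199, H(Y) = 0.9451, H(X,Y) = 1.6026.
I(X;Y) = 0.7199 + 0.9451 − 1.6026 = 0.0624 bits.

0.0624 bits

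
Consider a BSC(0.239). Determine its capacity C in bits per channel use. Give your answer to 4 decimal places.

0.2066 bits

Binary symmetric channel: C = 1 − h₂(ε) where h₂ is the binary entropy function.
h₂(0.239) = −0.239·log₂0.239 − 0.761·log₂0.761 = 0.7934.
C = 1 − 0.7934 = 0.2066 bits per channel use.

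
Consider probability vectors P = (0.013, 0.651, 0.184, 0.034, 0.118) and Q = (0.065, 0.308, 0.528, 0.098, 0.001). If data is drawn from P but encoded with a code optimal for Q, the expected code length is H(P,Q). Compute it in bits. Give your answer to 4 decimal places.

2.6167 bits

H(P,Q) = −Σ p·log₂ q.
  −0.013·log₂(0.065) = 0.05126
  −0.651·log₂(0.308) = 1.10605
  −0.184·log₂(0.528) = 0.16954
  −0.034·log₂(0.098) = 0.11394
  −0.118·log₂(0.001) = 1.17596
H(P,Q) = 2.6167 bits.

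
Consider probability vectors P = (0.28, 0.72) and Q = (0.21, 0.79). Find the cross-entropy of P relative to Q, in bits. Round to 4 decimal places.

0.8753 bits

H(P,Q) = −Σ p·log₂ q.
  −0.28·log₂(0.21) = 0.63043
  −0.72·log₂(0.79) = 0.24485
H(P,Q) = 0.8753 bits.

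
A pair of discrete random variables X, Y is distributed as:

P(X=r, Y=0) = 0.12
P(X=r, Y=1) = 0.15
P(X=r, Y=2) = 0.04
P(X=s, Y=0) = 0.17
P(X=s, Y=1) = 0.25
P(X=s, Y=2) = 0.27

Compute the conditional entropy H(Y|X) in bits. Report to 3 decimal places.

Marginals: p(X) = (0.3100, 0.6900), p(Y) = (0.2900, 0.4000, 0.3100).
H(Y|X) = Σ p(X) · H(Y|X=·).
  X=r: p=0.3100, H(Y|X=r) = 1.4180
  X=s: p=0.6900, H(Y|X=s) = 1.5583
Weighted sum = 1.515 bits.

1.515 bits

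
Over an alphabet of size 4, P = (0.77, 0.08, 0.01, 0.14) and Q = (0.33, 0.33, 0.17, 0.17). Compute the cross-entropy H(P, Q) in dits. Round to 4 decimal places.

0.5247 dits

H(P,Q) = −Σ p·log₁₀ q.
  −0.77·log₁₀(0.33) = 0.37074
  −0.08·log₁₀(0.33) = 0.03852
  −0.01·log₁₀(0.17) = 0.00770
  −0.14·log₁₀(0.17) = 0.10774
H(P,Q) = 0.5247 dits.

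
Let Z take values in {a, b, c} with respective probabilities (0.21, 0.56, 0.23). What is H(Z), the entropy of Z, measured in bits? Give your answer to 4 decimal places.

H(Z) = −Σ p·log₂ p.
  −(0.21)·log₂(0.21) = 0.47282
  −(0.56)·log₂(0.56) = 0.46844
  −(0.23)·log₂(0.23) = 0.48767
Sum: 0.47282 + 0.46844 + 0.48767 = 1.4289 bits.

1.4289 bits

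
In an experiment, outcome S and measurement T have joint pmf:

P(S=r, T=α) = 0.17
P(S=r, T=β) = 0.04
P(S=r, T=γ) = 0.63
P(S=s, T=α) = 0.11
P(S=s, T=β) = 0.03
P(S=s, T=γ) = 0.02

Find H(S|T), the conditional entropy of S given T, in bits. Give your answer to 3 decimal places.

0.468 bits

Marginals: p(S) = (0.8400, 0.1600), p(T) = (0.2800, 0.0700, 0.6500).
H(S|T) = Σ p(T) · H(S|T=·).
  T=α: p=0.2800, H(S|T=α) = 0.9666
  T=β: p=0.0700, H(S|T=β) = 0.9852
  T=γ: p=0.6500, H(S|T=γ) = 0.1982
Weighted sum = 0.468 bits.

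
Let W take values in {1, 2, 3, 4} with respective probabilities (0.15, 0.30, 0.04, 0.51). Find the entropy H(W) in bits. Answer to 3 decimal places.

H(W) = −Σ p·log₂ p.
  −(0.15)·log₂(0.15) = 0.4105
  −(0.30)·log₂(0.30) = 0.5211
  −(0.04)·log₂(0.04) = 0.1858
  −(0.51)·log₂(0.51) = 0.4954
Sum: 0.4105 + 0.5211 + 0.1858 + 0.4954 = 1.613 bits.

1.613 bits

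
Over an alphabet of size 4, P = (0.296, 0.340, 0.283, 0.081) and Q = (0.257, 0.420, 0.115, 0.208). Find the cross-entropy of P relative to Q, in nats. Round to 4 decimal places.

H(P,Q) = −Σ p·ln q.
  −0.296·ln(0.257) = 0.40217
  −0.340·ln(0.420) = 0.29495
  −0.283·ln(0.115) = 0.61208
  −0.081·ln(0.208) = 0.12719
H(P,Q) = 1.4364 nats.

1.4364 nats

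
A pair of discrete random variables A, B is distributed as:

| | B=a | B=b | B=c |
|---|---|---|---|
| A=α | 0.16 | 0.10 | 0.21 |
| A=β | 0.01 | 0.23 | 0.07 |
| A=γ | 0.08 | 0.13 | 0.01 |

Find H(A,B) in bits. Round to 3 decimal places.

H(A,B) = −Σ p(x,y)·log₂ p(x,y) over all 9 cells.
  cell (α,a): −0.16·log₂0.16 = 0.4230
  cell (α,b): −0.10·log₂0.10 = 0.3322
  cell (α,c): −0.21·log₂0.21 = 0.4728
  cell (β,a): −0.01·log₂0.01 = 0.0664
  cell (β,b): −0.23·log₂0.23 = 0.4877
  cell (β,c): −0.07·log₂0.07 = 0.2686
  cell (γ,a): −0.08·log₂0.08 = 0.2915
  cell (γ,b): −0.13·log₂0.13 = 0.3826
  cell (γ,c): −0.01·log₂0.01 = 0.0664
Sum = 2.791 bits.

2.791 bits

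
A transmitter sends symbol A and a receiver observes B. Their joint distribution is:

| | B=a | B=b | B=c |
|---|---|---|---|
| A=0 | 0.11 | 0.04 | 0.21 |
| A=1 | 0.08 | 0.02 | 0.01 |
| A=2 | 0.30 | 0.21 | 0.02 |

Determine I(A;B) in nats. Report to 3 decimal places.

Marginals: p(A) = (0.3600, 0.1100, 0.5300), p(B) = (0.4900, 0.2700, 0.2400).
I(A;B) = H(A) + H(B) − H(A,B).
H(A) = 0.9471, H(B) = 1.0456, H(A,B) = 1.7928.
I(A;B) = 0.9471 + 1.0456 − 1.7928 = 0.200 nats.

0.200 nats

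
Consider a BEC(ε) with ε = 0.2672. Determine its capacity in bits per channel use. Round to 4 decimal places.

0.7328 bits

Binary erasure channel: capacity C = 1 − ε.
C = 1 − 0.2672 = 0.7328 bits per channel use.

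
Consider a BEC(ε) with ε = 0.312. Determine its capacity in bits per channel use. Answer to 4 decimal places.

Binary erasure channel: capacity C = 1 − ε.
C = 1 − 0.312 = 0.6880 bits per channel use.

0.6880 bits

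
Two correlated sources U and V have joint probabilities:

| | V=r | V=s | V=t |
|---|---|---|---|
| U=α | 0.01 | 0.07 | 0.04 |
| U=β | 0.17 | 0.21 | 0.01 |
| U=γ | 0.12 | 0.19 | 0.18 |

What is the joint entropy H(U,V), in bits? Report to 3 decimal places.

H(U,V) = −Σ p(x,y)·log₂ p(x,y) over all 9 cells.
  cell (α,r): −0.01·log₂0.01 = 0.0664
  cell (α,s): −0.07·log₂0.07 = 0.2686
  cell (α,t): −0.04·log₂0.04 = 0.1858
  cell (β,r): −0.17·log₂0.17 = 0.4346
  cell (β,s): −0.21·log₂0.21 = 0.4728
  cell (β,t): −0.01·log₂0.01 = 0.0664
  cell (γ,r): −0.12·log₂0.12 = 0.3671
  cell (γ,s): −0.19·log₂0.19 = 0.4552
  cell (γ,t): −0.18·log₂0.18 = 0.4453
Sum = 2.762 bits.

2.762 bits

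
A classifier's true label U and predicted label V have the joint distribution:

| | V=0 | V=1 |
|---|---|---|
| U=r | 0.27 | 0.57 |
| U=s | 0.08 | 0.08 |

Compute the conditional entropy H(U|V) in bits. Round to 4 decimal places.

Marginals: p(U) = (0.8400, 0.1600), p(V) = (0.3500, 0.6500).
H(U|V) = Σ p(V) · H(U|V=·).
  V=0: p=0.3500, H(U|V=0) = 0.7755
  V=1: p=0.6500, H(U|V=1) = 0.5381
Weighted sum = 0.6212 bits.

0.6212 bits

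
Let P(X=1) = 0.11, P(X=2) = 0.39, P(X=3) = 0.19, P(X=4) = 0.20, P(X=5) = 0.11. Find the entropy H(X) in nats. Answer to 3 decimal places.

H(X) = −Σ p·ln p.
  −(0.11)·ln(0.11) = 0.2428
  −(0.39)·ln(0.39) = 0.3672
  −(0.19)·ln(0.19) = 0.3155
  −(0.20)·ln(0.20) = 0.3219
  −(0.11)·ln(0.11) = 0.2428
Sum: 0.2428 + 0.3672 + 0.3155 + 0.3219 + 0.2428 = 1.490 nats.

1.490 nats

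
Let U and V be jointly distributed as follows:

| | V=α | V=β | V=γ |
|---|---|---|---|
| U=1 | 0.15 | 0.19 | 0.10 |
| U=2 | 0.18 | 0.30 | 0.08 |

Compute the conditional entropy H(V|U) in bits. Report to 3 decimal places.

1.466 bits

Chain rule: H(V|U) = H(U,V) − H(U).
Marginals: p(U) = (0.4400, 0.5600), p(V) = (0.3300, 0.4900, 0.1800).
H(U,V) = 2.4559 bits; H(U) = 0.9896 bits.
H(V|U) = 2.4559 − 0.9896 = 1.466 bits.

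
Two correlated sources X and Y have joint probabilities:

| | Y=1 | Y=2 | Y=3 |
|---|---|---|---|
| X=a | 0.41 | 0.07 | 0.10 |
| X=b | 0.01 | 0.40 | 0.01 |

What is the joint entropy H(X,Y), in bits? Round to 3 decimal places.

1.790 bits

H(X,Y) = −Σ p(x,y)·log₂ p(x,y) over all 6 cells.
  cell (a,1): −0.41·log₂0.41 = 0.5274
  cell (a,2): −0.07·log₂0.07 = 0.2686
  cell (a,3): −0.10·log₂0.10 = 0.3322
  cell (b,1): −0.01·log₂0.01 = 0.0664
  cell (b,2): −0.40·log₂0.40 = 0.5288
  cell (b,3): −0.01·log₂0.01 = 0.0664
Sum = 1.790 bits.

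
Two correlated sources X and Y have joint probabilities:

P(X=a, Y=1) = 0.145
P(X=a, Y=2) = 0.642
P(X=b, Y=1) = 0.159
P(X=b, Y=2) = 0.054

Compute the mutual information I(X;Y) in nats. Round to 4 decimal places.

0.1176 nats

Marginals: p(X) = (0.7870, 0.2130), p(Y) = (0.3040, 0.6960).
I(X;Y) = H(X) + H(Y) − H(X,Y).
H(X) = 0.5179, H(Y) = 0.6142, H(X,Y) = 1.0145.
I(X;Y) = 0.5179 + 0.6142 − 1.0145 = 0.1176 nats.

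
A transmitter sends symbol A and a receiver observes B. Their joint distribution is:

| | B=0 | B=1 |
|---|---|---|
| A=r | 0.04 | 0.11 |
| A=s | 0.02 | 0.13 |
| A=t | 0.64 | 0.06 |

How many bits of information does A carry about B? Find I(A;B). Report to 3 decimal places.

Marginals: p(A) = (0.1500, 0.1500, 0.7000), p(B) = (0.7000, 0.3000).
I(A;B) = H(A) + H(B) − H(A,B).
H(A) = 1.1813, H(B) = 0.8813, H(A,B) = 1.6872.
I(A;B) = 1.1813 + 0.8813 − 1.6872 = 0.375 bits.

0.375 bits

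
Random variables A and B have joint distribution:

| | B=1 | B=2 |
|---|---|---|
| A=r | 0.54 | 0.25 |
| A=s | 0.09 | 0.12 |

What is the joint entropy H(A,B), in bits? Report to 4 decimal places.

1.6598 bits

H(A,B) = −Σ p(x,y)·log₂ p(x,y) over all 4 cells.
  cell (r,1): −0.54·log₂0.54 = 0.48004
  cell (r,2): −0.25·log₂0.25 = 0.50000
  cell (s,1): −0.09·log₂0.09 = 0.31265
  cell (s,2): −0.12·log₂0.12 = 0.36707
Sum = 1.6598 bits.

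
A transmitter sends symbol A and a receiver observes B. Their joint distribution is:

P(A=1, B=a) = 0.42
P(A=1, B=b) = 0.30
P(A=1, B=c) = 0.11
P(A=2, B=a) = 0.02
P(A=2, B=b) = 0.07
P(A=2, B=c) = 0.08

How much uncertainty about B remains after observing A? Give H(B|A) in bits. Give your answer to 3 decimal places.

Marginals: p(A) = (0.8300, 0.1700), p(B) = (0.4400, 0.3700, 0.1900).
H(B|A) = Σ p(A) · H(B|A=·).
  A=1: p=0.8300, H(B|A=1) = 1.4143
  A=2: p=0.1700, H(B|A=2) = 1.4021
Weighted sum = 1.412 bits.

1.412 bits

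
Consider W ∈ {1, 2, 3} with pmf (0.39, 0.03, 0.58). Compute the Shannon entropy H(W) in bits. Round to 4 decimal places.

1.1374 bits

H(W) = −Σ p·log₂ p.
  −(0.39)·log₂(0.39) = 0.52980
  −(0.03)·log₂(0.03) = 0.15177
  −(0.58)·log₂(0.58) = 0.45581
Sum: 0.52980 + 0.15177 + 0.45581 = 1.1374 bits.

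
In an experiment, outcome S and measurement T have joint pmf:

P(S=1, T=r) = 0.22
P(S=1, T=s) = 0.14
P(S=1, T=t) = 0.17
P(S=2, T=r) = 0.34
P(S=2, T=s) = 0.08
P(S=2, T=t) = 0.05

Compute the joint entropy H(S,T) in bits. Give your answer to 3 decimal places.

2.349 bits

H(S,T) = −Σ p(x,y)·log₂ p(x,y) over all 6 cells.
  cell (1,r): −0.22·log₂0.22 = 0.4806
  cell (1,s): −0.14·log₂0.14 = 0.3971
  cell (1,t): −0.17·log₂0.17 = 0.4346
  cell (2,r): −0.34·log₂0.34 = 0.5292
  cell (2,s): −0.08·log₂0.08 = 0.2915
  cell (2,t): −0.05·log₂0.05 = 0.2161
Sum = 2.349 bits.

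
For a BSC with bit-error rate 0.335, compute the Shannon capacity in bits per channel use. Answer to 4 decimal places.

0.0800 bits

Binary symmetric channel: C = 1 − h₂(ε) where h₂ is the binary entropy function.
h₂(0.335) = −0.335·log₂0.335 − 0.665·log₂0.665 = 0.9200.
C = 1 − 0.9200 = 0.0800 bits per channel use.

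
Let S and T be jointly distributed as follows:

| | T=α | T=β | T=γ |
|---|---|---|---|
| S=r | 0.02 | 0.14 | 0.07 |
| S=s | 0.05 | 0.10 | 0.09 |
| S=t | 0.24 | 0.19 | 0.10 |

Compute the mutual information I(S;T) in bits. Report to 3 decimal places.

Marginals: p(S) = (0.2300, 0.2400, 0.5300), p(T) = (0.3100, 0.4300, 0.2600).
I(S;T) = H(S) + H(T) − H(S,T).
H(S) = 1.4672, H(T) = 1.5526, H(S,T) = 2.9210.
I(S;T) = 1.4672 + 1.5526 − 2.9210 = 0.099 bits.

0.099 bits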